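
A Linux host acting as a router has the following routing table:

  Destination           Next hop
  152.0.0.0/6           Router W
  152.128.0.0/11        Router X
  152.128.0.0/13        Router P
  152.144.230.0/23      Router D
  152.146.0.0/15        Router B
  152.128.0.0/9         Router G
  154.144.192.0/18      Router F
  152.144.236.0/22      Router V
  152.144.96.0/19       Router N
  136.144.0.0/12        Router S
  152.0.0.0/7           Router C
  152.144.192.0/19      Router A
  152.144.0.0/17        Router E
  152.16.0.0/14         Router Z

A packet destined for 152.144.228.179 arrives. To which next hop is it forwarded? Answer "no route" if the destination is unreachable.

Router X

Routes whose prefix contains 152.144.228.179:
  152.0.0.0/6 (152.0.0.0 - 155.255.255.255) -> Router W
  152.0.0.0/7 (152.0.0.0 - 153.255.255.255) -> Router C
  152.128.0.0/9 (152.128.0.0 - 152.255.255.255) -> Router G
  152.128.0.0/11 (152.128.0.0 - 152.159.255.255) -> Router X
More-specific entries that do NOT match:
  152.144.230.0/23 (152.144.230.0 - 152.144.231.255) does not contain 152.144.228.179
  152.144.236.0/22 (152.144.236.0 - 152.144.239.255) does not contain 152.144.228.179
  152.144.96.0/19 (152.144.96.0 - 152.144.127.255) does not contain 152.144.228.179
  152.144.192.0/19 (152.144.192.0 - 152.144.223.255) does not contain 152.144.228.179
  154.144.192.0/18 (154.144.192.0 - 154.144.255.255) does not contain 152.144.228.179
  152.144.0.0/17 (152.144.0.0 - 152.144.127.255) does not contain 152.144.228.179
  152.146.0.0/15 (152.146.0.0 - 152.147.255.255) does not contain 152.144.228.179
  152.16.0.0/14 (152.16.0.0 - 152.19.255.255) does not contain 152.144.228.179
  152.128.0.0/13 (152.128.0.0 - 152.135.255.255) does not contain 152.144.228.179
  136.144.0.0/12 (136.144.0.0 - 136.159.255.255) does not contain 152.144.228.179
Longest matching prefix is /11 -> next hop Router X.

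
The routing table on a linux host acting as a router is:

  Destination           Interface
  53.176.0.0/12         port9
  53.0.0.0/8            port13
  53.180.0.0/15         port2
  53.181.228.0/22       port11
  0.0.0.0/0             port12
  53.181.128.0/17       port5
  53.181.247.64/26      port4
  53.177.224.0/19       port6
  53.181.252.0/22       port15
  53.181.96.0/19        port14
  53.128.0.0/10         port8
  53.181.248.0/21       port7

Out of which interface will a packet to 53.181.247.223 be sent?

port5

Routes whose prefix contains 53.181.247.223:
  0.0.0.0/0 (default, matches everything) -> port12
  53.0.0.0/8 (53.0.0.0 - 53.255.255.255) -> port13
  53.128.0.0/10 (53.128.0.0 - 53.191.255.255) -> port8
  53.176.0.0/12 (53.176.0.0 - 53.191.255.255) -> port9
  53.180.0.0/15 (53.180.0.0 - 53.181.255.255) -> port2
  53.181.128.0/17 (53.181.128.0 - 53.181.255.255) -> port5
More-specific entries that do NOT match:
  53.181.247.64/26 (53.181.247.64 - 53.181.247.127) does not contain 53.181.247.223
  53.181.228.0/22 (53.181.228.0 - 53.181.231.255) does not contain 53.181.247.223
  53.181.252.0/22 (53.181.252.0 - 53.181.255.255) does not contain 53.181.247.223
  53.181.248.0/21 (53.181.248.0 - 53.181.255.255) does not contain 53.181.247.223
  53.177.224.0/19 (53.177.224.0 - 53.177.255.255) does not contain 53.181.247.223
  53.181.96.0/19 (53.181.96.0 - 53.181.127.255) does not contain 53.181.247.223
Longest matching prefix is /17 -> interface port5.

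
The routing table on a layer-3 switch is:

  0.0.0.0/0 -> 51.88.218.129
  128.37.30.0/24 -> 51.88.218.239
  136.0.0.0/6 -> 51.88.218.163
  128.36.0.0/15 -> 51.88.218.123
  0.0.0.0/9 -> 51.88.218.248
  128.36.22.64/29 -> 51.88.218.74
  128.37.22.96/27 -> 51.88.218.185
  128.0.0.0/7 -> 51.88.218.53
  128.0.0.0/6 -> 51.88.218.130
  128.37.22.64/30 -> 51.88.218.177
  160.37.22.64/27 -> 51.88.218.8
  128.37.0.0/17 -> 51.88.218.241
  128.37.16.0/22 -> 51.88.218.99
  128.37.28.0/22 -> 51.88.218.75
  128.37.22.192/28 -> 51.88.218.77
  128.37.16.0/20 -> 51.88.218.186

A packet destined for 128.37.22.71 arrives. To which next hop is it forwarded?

51.88.218.186

Routes whose prefix contains 128.37.22.71:
  0.0.0.0/0 (default, matches everything) -> 51.88.218.129
  128.0.0.0/6 (128.0.0.0 - 131.255.255.255) -> 51.88.218.130
  128.0.0.0/7 (128.0.0.0 - 129.255.255.255) -> 51.88.218.53
  128.36.0.0/15 (128.36.0.0 - 128.37.255.255) -> 51.88.218.123
  128.37.0.0/17 (128.37.0.0 - 128.37.127.255) -> 51.88.218.241
  128.37.16.0/20 (128.37.16.0 - 128.37.31.255) -> 51.88.218.186
More-specific entries that do NOT match:
  128.37.22.64/30 (128.37.22.64 - 128.37.22.67) does not contain 128.37.22.71
  128.36.22.64/29 (128.36.22.64 - 128.36.22.71) does not contain 128.37.22.71
  128.37.22.192/28 (128.37.22.192 - 128.37.22.207) does not contain 128.37.22.71
  128.37.22.96/27 (128.37.22.96 - 128.37.22.127) does not contain 128.37.22.71
  160.37.22.64/27 (160.37.22.64 - 160.37.22.95) does not contain 128.37.22.71
  128.37.30.0/24 (128.37.30.0 - 128.37.30.255) does not contain 128.37.22.71
  128.37.16.0/22 (128.37.16.0 - 128.37.19.255) does not contain 128.37.22.71
  128.37.28.0/22 (128.37.28.0 - 128.37.31.255) does not contain 128.37.22.71
Longest matching prefix is /20 -> next hop 51.88.218.186.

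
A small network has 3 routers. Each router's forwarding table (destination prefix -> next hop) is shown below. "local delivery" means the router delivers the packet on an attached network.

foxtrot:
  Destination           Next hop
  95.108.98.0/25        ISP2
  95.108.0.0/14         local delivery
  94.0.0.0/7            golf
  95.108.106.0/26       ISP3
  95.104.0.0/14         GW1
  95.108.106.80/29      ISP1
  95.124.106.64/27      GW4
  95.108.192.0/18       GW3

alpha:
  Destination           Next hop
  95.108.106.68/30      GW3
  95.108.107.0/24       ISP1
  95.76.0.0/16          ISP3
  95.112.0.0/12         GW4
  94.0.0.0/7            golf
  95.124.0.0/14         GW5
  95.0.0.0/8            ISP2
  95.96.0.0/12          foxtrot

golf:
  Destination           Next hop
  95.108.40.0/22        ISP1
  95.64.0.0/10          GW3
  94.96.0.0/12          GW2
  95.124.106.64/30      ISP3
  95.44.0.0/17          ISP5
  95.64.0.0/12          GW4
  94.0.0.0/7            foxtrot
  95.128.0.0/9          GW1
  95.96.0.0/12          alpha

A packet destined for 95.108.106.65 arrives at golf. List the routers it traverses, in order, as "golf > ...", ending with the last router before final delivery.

At golf: longest match for 95.108.106.65 is 95.96.0.0/12 -> alpha
At alpha: longest match for 95.108.106.65 is 95.96.0.0/12 -> foxtrot
At foxtrot: longest match for 95.108.106.65 is 95.108.0.0/14 -> local delivery

golf > alpha > foxtrot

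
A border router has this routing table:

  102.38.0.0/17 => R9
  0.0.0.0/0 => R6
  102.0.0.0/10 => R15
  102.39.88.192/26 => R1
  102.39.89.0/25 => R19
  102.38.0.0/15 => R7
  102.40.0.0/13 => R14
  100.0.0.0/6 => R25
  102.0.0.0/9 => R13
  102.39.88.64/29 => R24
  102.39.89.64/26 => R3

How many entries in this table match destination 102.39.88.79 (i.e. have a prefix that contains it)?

Prefixes containing 102.39.88.79:
  0.0.0.0/0 (default, matches everything)
  100.0.0.0/6 (100.0.0.0 - 103.255.255.255)
  102.0.0.0/9 (102.0.0.0 - 102.127.255.255)
  102.0.0.0/10 (102.0.0.0 - 102.63.255.255)
  102.38.0.0/15 (102.38.0.0 - 102.39.255.255)
Total matching entries: 5.

5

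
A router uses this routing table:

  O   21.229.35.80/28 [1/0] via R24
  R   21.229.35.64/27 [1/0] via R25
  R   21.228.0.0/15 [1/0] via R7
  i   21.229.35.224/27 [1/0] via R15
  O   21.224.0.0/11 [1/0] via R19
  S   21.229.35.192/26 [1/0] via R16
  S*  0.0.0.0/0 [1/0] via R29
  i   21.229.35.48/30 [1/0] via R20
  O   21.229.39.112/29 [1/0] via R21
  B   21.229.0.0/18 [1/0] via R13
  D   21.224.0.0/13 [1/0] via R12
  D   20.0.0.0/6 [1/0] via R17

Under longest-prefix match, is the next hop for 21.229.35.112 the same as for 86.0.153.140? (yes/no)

no

21.229.35.112: longest match 21.229.0.0/18 -> R13
86.0.153.140: longest match 0.0.0.0/0 -> R29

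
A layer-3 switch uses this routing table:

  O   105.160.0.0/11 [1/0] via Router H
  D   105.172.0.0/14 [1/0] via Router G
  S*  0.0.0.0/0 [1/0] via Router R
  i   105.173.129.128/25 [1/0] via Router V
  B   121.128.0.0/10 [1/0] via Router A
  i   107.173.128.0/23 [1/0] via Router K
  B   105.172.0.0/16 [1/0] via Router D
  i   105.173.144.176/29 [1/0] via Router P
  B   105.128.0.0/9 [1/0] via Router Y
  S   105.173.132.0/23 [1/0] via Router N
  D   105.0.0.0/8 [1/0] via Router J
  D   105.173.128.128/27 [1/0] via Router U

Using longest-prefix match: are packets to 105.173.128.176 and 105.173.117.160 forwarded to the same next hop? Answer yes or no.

yes

105.173.128.176: longest match 105.172.0.0/14 -> Router G
105.173.117.160: longest match 105.172.0.0/14 -> Router G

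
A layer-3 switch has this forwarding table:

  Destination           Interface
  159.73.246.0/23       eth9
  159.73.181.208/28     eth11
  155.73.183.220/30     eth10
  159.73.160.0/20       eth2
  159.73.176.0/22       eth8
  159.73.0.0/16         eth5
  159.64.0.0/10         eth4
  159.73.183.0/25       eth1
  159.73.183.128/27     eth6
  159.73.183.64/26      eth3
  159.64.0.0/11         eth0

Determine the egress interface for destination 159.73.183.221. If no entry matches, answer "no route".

Routes whose prefix contains 159.73.183.221:
  159.64.0.0/10 (159.64.0.0 - 159.127.255.255) -> eth4
  159.64.0.0/11 (159.64.0.0 - 159.95.255.255) -> eth0
  159.73.0.0/16 (159.73.0.0 - 159.73.255.255) -> eth5
More-specific entries that do NOT match:
  155.73.183.220/30 (155.73.183.220 - 155.73.183.223) does not contain 159.73.183.221
  159.73.181.208/28 (159.73.181.208 - 159.73.181.223) does not contain 159.73.183.221
  159.73.183.128/27 (159.73.183.128 - 159.73.183.159) does not contain 159.73.183.221
  159.73.183.64/26 (159.73.183.64 - 159.73.183.127) does not contain 159.73.183.221
  159.73.183.0/25 (159.73.183.0 - 159.73.183.127) does not contain 159.73.183.221
  159.73.246.0/23 (159.73.246.0 - 159.73.247.255) does not contain 159.73.183.221
  159.73.176.0/22 (159.73.176.0 - 159.73.179.255) does not contain 159.73.183.221
  159.73.160.0/20 (159.73.160.0 - 159.73.175.255) does not contain 159.73.183.221
Longest matching prefix is /16 -> interface eth5.

eth5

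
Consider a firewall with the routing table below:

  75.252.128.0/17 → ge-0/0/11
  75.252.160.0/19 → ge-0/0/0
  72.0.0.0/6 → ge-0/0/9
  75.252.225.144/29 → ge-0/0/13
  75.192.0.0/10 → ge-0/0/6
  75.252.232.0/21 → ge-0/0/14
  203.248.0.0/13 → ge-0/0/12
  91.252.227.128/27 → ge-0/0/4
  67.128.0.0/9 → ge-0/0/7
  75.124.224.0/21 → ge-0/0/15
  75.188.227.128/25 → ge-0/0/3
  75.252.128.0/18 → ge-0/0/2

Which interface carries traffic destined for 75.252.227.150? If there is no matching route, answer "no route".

ge-0/0/11

Routes whose prefix contains 75.252.227.150:
  72.0.0.0/6 (72.0.0.0 - 75.255.255.255) -> ge-0/0/9
  75.192.0.0/10 (75.192.0.0 - 75.255.255.255) -> ge-0/0/6
  75.252.128.0/17 (75.252.128.0 - 75.252.255.255) -> ge-0/0/11
More-specific entries that do NOT match:
  75.252.225.144/29 (75.252.225.144 - 75.252.225.151) does not contain 75.252.227.150
  91.252.227.128/27 (91.252.227.128 - 91.252.227.159) does not contain 75.252.227.150
  75.188.227.128/25 (75.188.227.128 - 75.188.227.255) does not contain 75.252.227.150
  75.252.232.0/21 (75.252.232.0 - 75.252.239.255) does not contain 75.252.227.150
  75.124.224.0/21 (75.124.224.0 - 75.124.231.255) does not contain 75.252.227.150
  75.252.160.0/19 (75.252.160.0 - 75.252.191.255) does not contain 75.252.227.150
  75.252.128.0/18 (75.252.128.0 - 75.252.191.255) does not contain 75.252.227.150
Longest matching prefix is /17 -> interface ge-0/0/11.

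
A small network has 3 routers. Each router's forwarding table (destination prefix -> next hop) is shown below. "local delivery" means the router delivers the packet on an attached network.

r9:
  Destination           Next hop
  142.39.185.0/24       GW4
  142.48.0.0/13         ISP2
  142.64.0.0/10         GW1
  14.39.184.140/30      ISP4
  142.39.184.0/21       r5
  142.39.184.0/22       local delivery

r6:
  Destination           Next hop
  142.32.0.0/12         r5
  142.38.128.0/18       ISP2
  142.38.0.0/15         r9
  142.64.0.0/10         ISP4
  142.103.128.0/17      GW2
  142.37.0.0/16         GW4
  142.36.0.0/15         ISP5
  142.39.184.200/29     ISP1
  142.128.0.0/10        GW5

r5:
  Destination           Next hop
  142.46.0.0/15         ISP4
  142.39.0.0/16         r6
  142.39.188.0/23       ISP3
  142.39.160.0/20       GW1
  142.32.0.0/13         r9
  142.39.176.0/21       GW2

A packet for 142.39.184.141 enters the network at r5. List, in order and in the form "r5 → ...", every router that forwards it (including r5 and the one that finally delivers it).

At r5: longest match for 142.39.184.141 is 142.39.0.0/16 -> r6
At r6: longest match for 142.39.184.141 is 142.38.0.0/15 -> r9
At r9: longest match for 142.39.184.141 is 142.39.184.0/22 -> local delivery

r5 → r6 → r9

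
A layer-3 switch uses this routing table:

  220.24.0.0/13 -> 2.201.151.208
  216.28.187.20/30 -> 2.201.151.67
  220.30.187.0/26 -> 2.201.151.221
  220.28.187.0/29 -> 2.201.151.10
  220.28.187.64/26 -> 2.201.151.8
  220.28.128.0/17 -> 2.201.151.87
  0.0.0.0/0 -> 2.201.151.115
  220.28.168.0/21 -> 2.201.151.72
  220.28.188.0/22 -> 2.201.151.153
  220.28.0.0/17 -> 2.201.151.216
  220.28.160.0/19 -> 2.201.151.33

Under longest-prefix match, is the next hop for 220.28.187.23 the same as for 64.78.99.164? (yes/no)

no

220.28.187.23: longest match 220.28.160.0/19 -> 2.201.151.33
64.78.99.164: longest match 0.0.0.0/0 -> 2.201.151.115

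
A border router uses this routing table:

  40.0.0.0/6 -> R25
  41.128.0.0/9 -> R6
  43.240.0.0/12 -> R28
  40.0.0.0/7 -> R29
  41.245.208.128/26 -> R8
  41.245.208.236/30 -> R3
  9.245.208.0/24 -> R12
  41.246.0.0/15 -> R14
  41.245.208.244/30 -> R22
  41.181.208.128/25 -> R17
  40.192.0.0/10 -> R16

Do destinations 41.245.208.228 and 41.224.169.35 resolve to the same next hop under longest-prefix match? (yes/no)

yes

41.245.208.228: longest match 41.128.0.0/9 -> R6
41.224.169.35: longest match 41.128.0.0/9 -> R6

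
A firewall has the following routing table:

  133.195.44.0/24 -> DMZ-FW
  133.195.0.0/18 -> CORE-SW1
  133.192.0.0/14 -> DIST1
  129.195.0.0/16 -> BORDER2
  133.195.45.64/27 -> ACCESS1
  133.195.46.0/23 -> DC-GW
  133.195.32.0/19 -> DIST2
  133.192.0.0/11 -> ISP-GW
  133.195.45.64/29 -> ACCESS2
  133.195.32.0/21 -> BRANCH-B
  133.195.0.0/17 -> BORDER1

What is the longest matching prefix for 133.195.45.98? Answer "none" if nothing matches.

Entries matching 133.195.45.98:
  133.192.0.0/11 (133.192.0.0 - 133.223.255.255)
  133.192.0.0/14 (133.192.0.0 - 133.195.255.255)
  133.195.0.0/17 (133.195.0.0 - 133.195.127.255)
  133.195.0.0/18 (133.195.0.0 - 133.195.63.255)
  133.195.32.0/19 (133.195.32.0 - 133.195.63.255)
Most specific is 133.195.32.0/19.

133.195.32.0/19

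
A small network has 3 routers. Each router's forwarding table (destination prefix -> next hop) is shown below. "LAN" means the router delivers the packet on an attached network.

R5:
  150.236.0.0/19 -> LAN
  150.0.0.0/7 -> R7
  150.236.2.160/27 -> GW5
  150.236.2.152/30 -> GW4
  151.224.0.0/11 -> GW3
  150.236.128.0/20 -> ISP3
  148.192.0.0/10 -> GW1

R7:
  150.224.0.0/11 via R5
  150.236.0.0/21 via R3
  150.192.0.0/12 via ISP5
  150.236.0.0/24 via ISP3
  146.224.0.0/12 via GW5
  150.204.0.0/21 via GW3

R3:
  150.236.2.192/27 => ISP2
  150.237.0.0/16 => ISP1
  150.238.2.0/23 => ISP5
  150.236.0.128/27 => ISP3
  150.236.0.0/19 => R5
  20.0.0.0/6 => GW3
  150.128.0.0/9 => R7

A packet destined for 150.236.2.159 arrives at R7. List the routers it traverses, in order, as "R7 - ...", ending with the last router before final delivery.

R7 - R3 - R5

At R7: longest match for 150.236.2.159 is 150.236.0.0/21 -> R3
At R3: longest match for 150.236.2.159 is 150.236.0.0/19 -> R5
At R5: longest match for 150.236.2.159 is 150.236.0.0/19 -> LAN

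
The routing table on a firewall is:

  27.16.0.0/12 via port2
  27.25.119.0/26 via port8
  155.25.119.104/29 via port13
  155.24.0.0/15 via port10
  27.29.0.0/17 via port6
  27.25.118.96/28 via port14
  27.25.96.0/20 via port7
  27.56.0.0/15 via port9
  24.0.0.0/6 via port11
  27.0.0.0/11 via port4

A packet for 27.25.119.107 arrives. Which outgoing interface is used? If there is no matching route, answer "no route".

Routes whose prefix contains 27.25.119.107:
  24.0.0.0/6 (24.0.0.0 - 27.255.255.255) -> port11
  27.0.0.0/11 (27.0.0.0 - 27.31.255.255) -> port4
  27.16.0.0/12 (27.16.0.0 - 27.31.255.255) -> port2
More-specific entries that do NOT match:
  155.25.119.104/29 (155.25.119.104 - 155.25.119.111) does not contain 27.25.119.107
  27.25.118.96/28 (27.25.118.96 - 27.25.118.111) does not contain 27.25.119.107
  27.25.119.0/26 (27.25.119.0 - 27.25.119.63) does not contain 27.25.119.107
  27.25.96.0/20 (27.25.96.0 - 27.25.111.255) does not contain 27.25.119.107
  27.29.0.0/17 (27.29.0.0 - 27.29.127.255) does not contain 27.25.119.107
  155.24.0.0/15 (155.24.0.0 - 155.25.255.255) does not contain 27.25.119.107
  27.56.0.0/15 (27.56.0.0 - 27.57.255.255) does not contain 27.25.119.107
Longest matching prefix is /12 -> interface port2.

port2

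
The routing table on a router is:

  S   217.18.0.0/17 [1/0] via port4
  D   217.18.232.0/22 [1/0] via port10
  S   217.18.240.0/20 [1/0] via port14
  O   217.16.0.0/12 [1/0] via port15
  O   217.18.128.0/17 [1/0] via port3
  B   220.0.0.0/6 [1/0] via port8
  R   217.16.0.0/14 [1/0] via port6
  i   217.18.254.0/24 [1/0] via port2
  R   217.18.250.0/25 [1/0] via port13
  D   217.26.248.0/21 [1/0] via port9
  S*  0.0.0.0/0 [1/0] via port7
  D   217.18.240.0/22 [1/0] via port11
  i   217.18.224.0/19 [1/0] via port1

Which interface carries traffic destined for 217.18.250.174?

Routes whose prefix contains 217.18.250.174:
  0.0.0.0/0 (default, matches everything) -> port7
  217.16.0.0/12 (217.16.0.0 - 217.31.255.255) -> port15
  217.16.0.0/14 (217.16.0.0 - 217.19.255.255) -> port6
  217.18.128.0/17 (217.18.128.0 - 217.18.255.255) -> port3
  217.18.224.0/19 (217.18.224.0 - 217.18.255.255) -> port1
  217.18.240.0/20 (217.18.240.0 - 217.18.255.255) -> port14
More-specific entries that do NOT match:
  217.18.250.0/25 (217.18.250.0 - 217.18.250.127) does not contain 217.18.250.174
  217.18.254.0/24 (217.18.254.0 - 217.18.254.255) does not contain 217.18.250.174
  217.18.232.0/22 (217.18.232.0 - 217.18.235.255) does not contain 217.18.250.174
  217.18.240.0/22 (217.18.240.0 - 217.18.243.255) does not contain 217.18.250.174
  217.26.248.0/21 (217.26.248.0 - 217.26.255.255) does not contain 217.18.250.174
Longest matching prefix is /20 -> interface port14.

port14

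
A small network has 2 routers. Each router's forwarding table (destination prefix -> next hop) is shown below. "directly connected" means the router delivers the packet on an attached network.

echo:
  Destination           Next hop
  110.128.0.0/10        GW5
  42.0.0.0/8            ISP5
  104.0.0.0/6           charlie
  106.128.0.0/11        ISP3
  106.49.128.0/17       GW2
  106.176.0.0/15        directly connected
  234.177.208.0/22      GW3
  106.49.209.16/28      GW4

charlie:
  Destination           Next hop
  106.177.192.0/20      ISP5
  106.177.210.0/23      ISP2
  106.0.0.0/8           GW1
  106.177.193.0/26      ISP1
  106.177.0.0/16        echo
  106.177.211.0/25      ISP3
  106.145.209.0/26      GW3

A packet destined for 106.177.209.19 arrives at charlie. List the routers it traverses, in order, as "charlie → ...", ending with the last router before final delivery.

At charlie: longest match for 106.177.209.19 is 106.177.0.0/16 -> echo
At echo: longest match for 106.177.209.19 is 106.176.0.0/15 -> directly connected

charlie → echo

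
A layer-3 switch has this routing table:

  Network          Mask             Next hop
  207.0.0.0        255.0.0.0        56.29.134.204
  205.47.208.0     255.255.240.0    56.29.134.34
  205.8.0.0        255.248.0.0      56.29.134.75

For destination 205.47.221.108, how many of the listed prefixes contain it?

1

Prefixes containing 205.47.221.108:
  205.47.208.0/20 (205.47.208.0 - 205.47.223.255)
Total matching entries: 1.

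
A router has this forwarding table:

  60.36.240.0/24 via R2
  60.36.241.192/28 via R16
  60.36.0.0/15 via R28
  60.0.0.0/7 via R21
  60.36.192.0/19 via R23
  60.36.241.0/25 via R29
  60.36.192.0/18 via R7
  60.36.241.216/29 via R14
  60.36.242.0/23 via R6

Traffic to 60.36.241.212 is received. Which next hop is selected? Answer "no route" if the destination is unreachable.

Routes whose prefix contains 60.36.241.212:
  60.0.0.0/7 (60.0.0.0 - 61.255.255.255) -> R21
  60.36.0.0/15 (60.36.0.0 - 60.37.255.255) -> R28
  60.36.192.0/18 (60.36.192.0 - 60.36.255.255) -> R7
More-specific entries that do NOT match:
  60.36.241.216/29 (60.36.241.216 - 60.36.241.223) does not contain 60.36.241.212
  60.36.241.192/28 (60.36.241.192 - 60.36.241.207) does not contain 60.36.241.212
  60.36.241.0/25 (60.36.241.0 - 60.36.241.127) does not contain 60.36.241.212
  60.36.240.0/24 (60.36.240.0 - 60.36.240.255) does not contain 60.36.241.212
  60.36.242.0/23 (60.36.242.0 - 60.36.243.255) does not contain 60.36.241.212
  60.36.192.0/19 (60.36.192.0 - 60.36.223.255) does not contain 60.36.241.212
Longest matching prefix is /18 -> next hop R7.

R7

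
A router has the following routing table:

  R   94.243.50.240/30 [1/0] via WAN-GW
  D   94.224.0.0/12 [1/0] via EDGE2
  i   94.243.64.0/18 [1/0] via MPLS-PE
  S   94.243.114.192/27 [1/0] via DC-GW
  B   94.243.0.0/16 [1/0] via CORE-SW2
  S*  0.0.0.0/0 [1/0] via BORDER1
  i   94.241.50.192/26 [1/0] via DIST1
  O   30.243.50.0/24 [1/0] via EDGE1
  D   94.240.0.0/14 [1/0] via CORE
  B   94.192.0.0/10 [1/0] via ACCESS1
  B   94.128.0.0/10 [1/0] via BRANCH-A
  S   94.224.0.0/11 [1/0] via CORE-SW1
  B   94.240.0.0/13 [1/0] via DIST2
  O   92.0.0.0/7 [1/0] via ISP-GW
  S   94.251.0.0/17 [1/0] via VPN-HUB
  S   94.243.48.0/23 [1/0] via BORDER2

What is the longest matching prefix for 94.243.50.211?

94.243.0.0/16

Entries matching 94.243.50.211:
  0.0.0.0/0 (default, matches everything)
  94.192.0.0/10 (94.192.0.0 - 94.255.255.255)
  94.224.0.0/11 (94.224.0.0 - 94.255.255.255)
  94.240.0.0/13 (94.240.0.0 - 94.247.255.255)
  94.240.0.0/14 (94.240.0.0 - 94.243.255.255)
  94.243.0.0/16 (94.243.0.0 - 94.243.255.255)
Most specific is 94.243.0.0/16.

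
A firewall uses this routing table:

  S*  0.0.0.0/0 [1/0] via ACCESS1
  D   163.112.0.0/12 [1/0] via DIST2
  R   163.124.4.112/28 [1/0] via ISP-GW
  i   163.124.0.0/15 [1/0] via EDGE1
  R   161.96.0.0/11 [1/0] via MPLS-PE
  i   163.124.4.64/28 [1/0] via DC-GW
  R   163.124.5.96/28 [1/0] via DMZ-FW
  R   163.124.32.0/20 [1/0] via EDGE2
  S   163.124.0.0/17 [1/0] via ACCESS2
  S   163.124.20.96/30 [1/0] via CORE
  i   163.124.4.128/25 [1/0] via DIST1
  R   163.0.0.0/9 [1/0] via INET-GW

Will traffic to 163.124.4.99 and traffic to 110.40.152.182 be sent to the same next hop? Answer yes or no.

no

163.124.4.99: longest match 163.124.0.0/17 -> ACCESS2
110.40.152.182: longest match 0.0.0.0/0 -> ACCESS1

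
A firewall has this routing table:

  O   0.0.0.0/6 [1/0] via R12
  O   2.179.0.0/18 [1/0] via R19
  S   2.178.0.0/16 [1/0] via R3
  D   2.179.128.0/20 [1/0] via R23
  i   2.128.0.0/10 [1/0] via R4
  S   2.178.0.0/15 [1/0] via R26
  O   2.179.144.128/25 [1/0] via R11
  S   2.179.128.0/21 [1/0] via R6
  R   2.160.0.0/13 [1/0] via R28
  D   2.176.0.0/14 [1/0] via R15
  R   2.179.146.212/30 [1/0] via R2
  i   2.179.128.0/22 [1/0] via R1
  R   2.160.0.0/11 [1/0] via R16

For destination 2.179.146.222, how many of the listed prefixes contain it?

5

Prefixes containing 2.179.146.222:
  0.0.0.0/6 (0.0.0.0 - 3.255.255.255)
  2.128.0.0/10 (2.128.0.0 - 2.191.255.255)
  2.160.0.0/11 (2.160.0.0 - 2.191.255.255)
  2.176.0.0/14 (2.176.0.0 - 2.179.255.255)
  2.178.0.0/15 (2.178.0.0 - 2.179.255.255)
Total matching entries: 5.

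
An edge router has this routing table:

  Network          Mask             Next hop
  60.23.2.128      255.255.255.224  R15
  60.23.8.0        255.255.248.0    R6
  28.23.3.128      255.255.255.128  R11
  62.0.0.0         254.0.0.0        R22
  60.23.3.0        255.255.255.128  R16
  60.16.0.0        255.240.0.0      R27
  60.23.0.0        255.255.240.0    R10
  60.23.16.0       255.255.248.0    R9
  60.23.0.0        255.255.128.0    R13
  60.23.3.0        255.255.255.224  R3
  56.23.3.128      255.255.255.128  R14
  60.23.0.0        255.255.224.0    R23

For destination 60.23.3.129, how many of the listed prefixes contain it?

4

Prefixes containing 60.23.3.129:
  60.16.0.0/12 (60.16.0.0 - 60.31.255.255)
  60.23.0.0/17 (60.23.0.0 - 60.23.127.255)
  60.23.0.0/19 (60.23.0.0 - 60.23.31.255)
  60.23.0.0/20 (60.23.0.0 - 60.23.15.255)
Total matching entries: 4.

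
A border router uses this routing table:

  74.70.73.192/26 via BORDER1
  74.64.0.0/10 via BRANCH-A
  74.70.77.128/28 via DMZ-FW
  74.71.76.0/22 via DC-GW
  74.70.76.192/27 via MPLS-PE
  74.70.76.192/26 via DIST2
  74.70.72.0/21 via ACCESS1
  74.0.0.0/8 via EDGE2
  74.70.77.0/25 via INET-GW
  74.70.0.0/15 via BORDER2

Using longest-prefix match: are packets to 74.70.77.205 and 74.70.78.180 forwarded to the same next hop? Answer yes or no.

74.70.77.205: longest match 74.70.72.0/21 -> ACCESS1
74.70.78.180: longest match 74.70.72.0/21 -> ACCESS1

yes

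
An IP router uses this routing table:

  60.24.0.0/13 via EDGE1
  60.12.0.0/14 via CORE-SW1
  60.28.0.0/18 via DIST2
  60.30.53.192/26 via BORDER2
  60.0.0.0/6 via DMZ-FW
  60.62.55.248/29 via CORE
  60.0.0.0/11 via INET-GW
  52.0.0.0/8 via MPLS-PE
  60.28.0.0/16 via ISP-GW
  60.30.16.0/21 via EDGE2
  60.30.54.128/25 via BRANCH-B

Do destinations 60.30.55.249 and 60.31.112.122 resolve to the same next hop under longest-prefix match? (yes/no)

yes

60.30.55.249: longest match 60.24.0.0/13 -> EDGE1
60.31.112.122: longest match 60.24.0.0/13 -> EDGE1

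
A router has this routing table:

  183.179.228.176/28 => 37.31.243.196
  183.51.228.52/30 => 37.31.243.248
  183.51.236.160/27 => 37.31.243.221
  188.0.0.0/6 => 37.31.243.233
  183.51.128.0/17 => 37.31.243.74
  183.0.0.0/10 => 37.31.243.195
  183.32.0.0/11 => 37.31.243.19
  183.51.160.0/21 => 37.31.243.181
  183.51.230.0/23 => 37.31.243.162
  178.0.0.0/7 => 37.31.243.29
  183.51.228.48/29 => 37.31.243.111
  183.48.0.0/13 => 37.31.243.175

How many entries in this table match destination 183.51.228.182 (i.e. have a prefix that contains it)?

Prefixes containing 183.51.228.182:
  183.0.0.0/10 (183.0.0.0 - 183.63.255.255)
  183.32.0.0/11 (183.32.0.0 - 183.63.255.255)
  183.48.0.0/13 (183.48.0.0 - 183.55.255.255)
  183.51.128.0/17 (183.51.128.0 - 183.51.255.255)
Total matching entries: 4.

4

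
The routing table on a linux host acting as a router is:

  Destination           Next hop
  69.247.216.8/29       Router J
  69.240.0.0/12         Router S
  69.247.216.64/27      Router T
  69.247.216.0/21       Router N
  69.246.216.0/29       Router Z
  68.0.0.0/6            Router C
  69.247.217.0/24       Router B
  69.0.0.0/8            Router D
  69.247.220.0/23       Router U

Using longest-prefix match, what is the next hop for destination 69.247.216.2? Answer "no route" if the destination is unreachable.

Router N

Routes whose prefix contains 69.247.216.2:
  68.0.0.0/6 (68.0.0.0 - 71.255.255.255) -> Router C
  69.0.0.0/8 (69.0.0.0 - 69.255.255.255) -> Router D
  69.240.0.0/12 (69.240.0.0 - 69.255.255.255) -> Router S
  69.247.216.0/21 (69.247.216.0 - 69.247.223.255) -> Router N
More-specific entries that do NOT match:
  69.247.216.8/29 (69.247.216.8 - 69.247.216.15) does not contain 69.247.216.2
  69.246.216.0/29 (69.246.216.0 - 69.246.216.7) does not contain 69.247.216.2
  69.247.216.64/27 (69.247.216.64 - 69.247.216.95) does not contain 69.247.216.2
  69.247.217.0/24 (69.247.217.0 - 69.247.217.255) does not contain 69.247.216.2
  69.247.220.0/23 (69.247.220.0 - 69.247.221.255) does not contain 69.247.216.2
Longest matching prefix is /21 -> next hop Router N.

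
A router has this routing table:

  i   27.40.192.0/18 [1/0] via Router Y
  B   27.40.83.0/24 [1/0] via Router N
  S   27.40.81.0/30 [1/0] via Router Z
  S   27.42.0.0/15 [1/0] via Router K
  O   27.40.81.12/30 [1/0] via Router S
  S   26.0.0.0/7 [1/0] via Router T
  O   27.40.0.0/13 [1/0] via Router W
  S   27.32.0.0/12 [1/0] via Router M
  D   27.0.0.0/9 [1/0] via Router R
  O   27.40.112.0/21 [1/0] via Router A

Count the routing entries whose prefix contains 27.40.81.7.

4

Prefixes containing 27.40.81.7:
  26.0.0.0/7 (26.0.0.0 - 27.255.255.255)
  27.0.0.0/9 (27.0.0.0 - 27.127.255.255)
  27.32.0.0/12 (27.32.0.0 - 27.47.255.255)
  27.40.0.0/13 (27.40.0.0 - 27.47.255.255)
Total matching entries: 4.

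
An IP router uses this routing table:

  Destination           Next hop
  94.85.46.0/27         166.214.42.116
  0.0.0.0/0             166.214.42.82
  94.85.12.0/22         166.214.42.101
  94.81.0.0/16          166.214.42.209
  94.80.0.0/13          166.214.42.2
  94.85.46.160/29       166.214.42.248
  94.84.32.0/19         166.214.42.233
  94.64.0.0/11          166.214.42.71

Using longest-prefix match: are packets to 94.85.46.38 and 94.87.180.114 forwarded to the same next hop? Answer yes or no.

94.85.46.38: longest match 94.80.0.0/13 -> 166.214.42.2
94.87.180.114: longest match 94.80.0.0/13 -> 166.214.42.2

yes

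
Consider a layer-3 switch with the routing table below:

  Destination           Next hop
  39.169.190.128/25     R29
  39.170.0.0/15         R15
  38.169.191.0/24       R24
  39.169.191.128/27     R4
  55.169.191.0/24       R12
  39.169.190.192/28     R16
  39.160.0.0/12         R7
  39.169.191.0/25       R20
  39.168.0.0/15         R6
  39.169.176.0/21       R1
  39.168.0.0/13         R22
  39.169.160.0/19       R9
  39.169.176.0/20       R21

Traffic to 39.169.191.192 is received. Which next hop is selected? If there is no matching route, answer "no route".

Routes whose prefix contains 39.169.191.192:
  39.160.0.0/12 (39.160.0.0 - 39.175.255.255) -> R7
  39.168.0.0/13 (39.168.0.0 - 39.175.255.255) -> R22
  39.168.0.0/15 (39.168.0.0 - 39.169.255.255) -> R6
  39.169.160.0/19 (39.169.160.0 - 39.169.191.255) -> R9
  39.169.176.0/20 (39.169.176.0 - 39.169.191.255) -> R21
More-specific entries that do NOT match:
  39.169.190.192/28 (39.169.190.192 - 39.169.190.207) does not contain 39.169.191.192
  39.169.191.128/27 (39.169.191.128 - 39.169.191.159) does not contain 39.169.191.192
  39.169.190.128/25 (39.169.190.128 - 39.169.190.255) does not contain 39.169.191.192
  39.169.191.0/25 (39.169.191.0 - 39.169.191.127) does not contain 39.169.191.192
  38.169.191.0/24 (38.169.191.0 - 38.169.191.255) does not contain 39.169.191.192
  55.169.191.0/24 (55.169.191.0 - 55.169.191.255) does not contain 39.169.191.192
  39.169.176.0/21 (39.169.176.0 - 39.169.183.255) does not contain 39.169.191.192
Longest matching prefix is /20 -> next hop R21.

R21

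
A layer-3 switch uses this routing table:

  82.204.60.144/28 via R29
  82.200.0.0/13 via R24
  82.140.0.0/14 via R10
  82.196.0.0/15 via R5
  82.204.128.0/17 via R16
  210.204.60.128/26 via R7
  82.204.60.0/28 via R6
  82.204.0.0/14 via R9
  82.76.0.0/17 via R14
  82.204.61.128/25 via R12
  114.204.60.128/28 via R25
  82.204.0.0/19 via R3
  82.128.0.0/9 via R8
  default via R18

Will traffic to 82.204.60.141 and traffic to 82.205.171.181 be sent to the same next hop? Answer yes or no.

82.204.60.141: longest match 82.204.0.0/14 -> R9
82.205.171.181: longest match 82.204.0.0/14 -> R9

yes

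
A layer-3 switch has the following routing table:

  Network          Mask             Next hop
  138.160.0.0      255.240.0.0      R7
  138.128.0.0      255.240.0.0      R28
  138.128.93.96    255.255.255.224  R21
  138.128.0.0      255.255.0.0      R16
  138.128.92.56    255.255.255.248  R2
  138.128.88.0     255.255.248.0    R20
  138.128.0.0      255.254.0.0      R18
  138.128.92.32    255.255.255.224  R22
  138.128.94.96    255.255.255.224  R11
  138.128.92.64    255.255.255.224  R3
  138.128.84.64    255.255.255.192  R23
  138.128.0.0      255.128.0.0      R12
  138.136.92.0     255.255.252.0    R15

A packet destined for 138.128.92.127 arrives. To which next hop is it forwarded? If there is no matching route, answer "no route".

Routes whose prefix contains 138.128.92.127:
  138.128.0.0/9 (138.128.0.0 - 138.255.255.255) -> R12
  138.128.0.0/12 (138.128.0.0 - 138.143.255.255) -> R28
  138.128.0.0/15 (138.128.0.0 - 138.129.255.255) -> R18
  138.128.0.0/16 (138.128.0.0 - 138.128.255.255) -> R16
  138.128.88.0/21 (138.128.88.0 - 138.128.95.255) -> R20
More-specific entries that do NOT match:
  138.128.92.56/29 (138.128.92.56 - 138.128.92.63) does not contain 138.128.92.127
  138.128.93.96/27 (138.128.93.96 - 138.128.93.127) does not contain 138.128.92.127
  138.128.92.32/27 (138.128.92.32 - 138.128.92.63) does not contain 138.128.92.127
  138.128.94.96/27 (138.128.94.96 - 138.128.94.127) does not contain 138.128.92.127
  138.128.92.64/27 (138.128.92.64 - 138.128.92.95) does not contain 138.128.92.127
  138.128.84.64/26 (138.128.84.64 - 138.128.84.127) does not contain 138.128.92.127
  138.136.92.0/22 (138.136.92.0 - 138.136.95.255) does not contain 138.128.92.127
Longest matching prefix is /21 -> next hop R20.

R20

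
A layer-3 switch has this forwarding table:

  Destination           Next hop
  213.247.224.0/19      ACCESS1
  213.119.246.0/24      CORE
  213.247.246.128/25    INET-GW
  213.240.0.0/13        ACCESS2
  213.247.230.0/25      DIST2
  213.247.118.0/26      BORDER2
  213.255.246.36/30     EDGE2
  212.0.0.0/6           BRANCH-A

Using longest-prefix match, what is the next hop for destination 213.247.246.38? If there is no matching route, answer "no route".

Routes whose prefix contains 213.247.246.38:
  212.0.0.0/6 (212.0.0.0 - 215.255.255.255) -> BRANCH-A
  213.240.0.0/13 (213.240.0.0 - 213.247.255.255) -> ACCESS2
  213.247.224.0/19 (213.247.224.0 - 213.247.255.255) -> ACCESS1
More-specific entries that do NOT match:
  213.255.246.36/30 (213.255.246.36 - 213.255.246.39) does not contain 213.247.246.38
  213.247.118.0/26 (213.247.118.0 - 213.247.118.63) does not contain 213.247.246.38
  213.247.246.128/25 (213.247.246.128 - 213.247.246.255) does not contain 213.247.246.38
  213.247.230.0/25 (213.247.230.0 - 213.247.230.127) does not contain 213.247.246.38
  213.119.246.0/24 (213.119.246.0 - 213.119.246.255) does not contain 213.247.246.38
Longest matching prefix is /19 -> next hop ACCESS1.

ACCESS1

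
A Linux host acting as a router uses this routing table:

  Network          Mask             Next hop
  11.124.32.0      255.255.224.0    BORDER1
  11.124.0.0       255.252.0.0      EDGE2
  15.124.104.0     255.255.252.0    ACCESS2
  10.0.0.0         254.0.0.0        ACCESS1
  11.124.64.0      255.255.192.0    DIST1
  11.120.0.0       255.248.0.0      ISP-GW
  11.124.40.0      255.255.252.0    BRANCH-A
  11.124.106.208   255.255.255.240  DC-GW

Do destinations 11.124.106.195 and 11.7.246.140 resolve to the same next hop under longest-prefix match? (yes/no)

no

11.124.106.195: longest match 11.124.64.0/18 -> DIST1
11.7.246.140: longest match 10.0.0.0/7 -> ACCESS1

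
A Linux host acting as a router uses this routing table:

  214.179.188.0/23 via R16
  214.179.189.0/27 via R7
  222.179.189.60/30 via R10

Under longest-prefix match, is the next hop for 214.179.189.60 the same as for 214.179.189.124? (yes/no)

yes

214.179.189.60: longest match 214.179.188.0/23 -> R16
214.179.189.124: longest match 214.179.188.0/23 -> R16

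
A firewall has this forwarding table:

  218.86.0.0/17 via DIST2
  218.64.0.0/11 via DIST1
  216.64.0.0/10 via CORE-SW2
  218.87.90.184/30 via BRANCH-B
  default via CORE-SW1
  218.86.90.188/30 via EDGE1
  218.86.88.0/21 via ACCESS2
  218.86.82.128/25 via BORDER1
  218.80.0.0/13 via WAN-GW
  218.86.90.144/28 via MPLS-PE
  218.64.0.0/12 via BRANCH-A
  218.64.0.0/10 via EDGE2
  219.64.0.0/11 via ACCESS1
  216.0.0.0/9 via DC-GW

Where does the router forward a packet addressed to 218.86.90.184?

ACCESS2

Routes whose prefix contains 218.86.90.184:
  0.0.0.0/0 (default, matches everything) -> CORE-SW1
  218.64.0.0/10 (218.64.0.0 - 218.127.255.255) -> EDGE2
  218.64.0.0/11 (218.64.0.0 - 218.95.255.255) -> DIST1
  218.80.0.0/13 (218.80.0.0 - 218.87.255.255) -> WAN-GW
  218.86.0.0/17 (218.86.0.0 - 218.86.127.255) -> DIST2
  218.86.88.0/21 (218.86.88.0 - 218.86.95.255) -> ACCESS2
More-specific entries that do NOT match:
  218.87.90.184/30 (218.87.90.184 - 218.87.90.187) does not contain 218.86.90.184
  218.86.90.188/30 (218.86.90.188 - 218.86.90.191) does not contain 218.86.90.184
  218.86.90.144/28 (218.86.90.144 - 218.86.90.159) does not contain 218.86.90.184
  218.86.82.128/25 (218.86.82.128 - 218.86.82.255) does not contain 218.86.90.184
Longest matching prefix is /21 -> next hop ACCESS2.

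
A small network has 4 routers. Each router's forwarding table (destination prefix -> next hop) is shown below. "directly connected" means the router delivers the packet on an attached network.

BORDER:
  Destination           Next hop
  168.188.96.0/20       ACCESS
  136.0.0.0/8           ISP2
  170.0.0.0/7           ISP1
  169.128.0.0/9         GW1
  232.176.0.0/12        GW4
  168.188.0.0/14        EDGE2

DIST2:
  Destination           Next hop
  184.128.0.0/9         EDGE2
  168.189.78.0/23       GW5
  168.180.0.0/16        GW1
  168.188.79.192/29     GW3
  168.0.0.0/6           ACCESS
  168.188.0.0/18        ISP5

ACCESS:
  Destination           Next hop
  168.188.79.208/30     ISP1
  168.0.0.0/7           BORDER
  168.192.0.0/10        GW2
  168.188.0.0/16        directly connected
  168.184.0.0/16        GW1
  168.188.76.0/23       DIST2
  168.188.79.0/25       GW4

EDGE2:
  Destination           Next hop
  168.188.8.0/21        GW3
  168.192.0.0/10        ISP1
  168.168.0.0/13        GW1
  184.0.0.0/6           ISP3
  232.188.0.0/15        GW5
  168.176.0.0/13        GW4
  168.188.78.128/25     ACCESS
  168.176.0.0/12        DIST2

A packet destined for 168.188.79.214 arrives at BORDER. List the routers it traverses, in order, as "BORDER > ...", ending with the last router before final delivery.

At BORDER: longest match for 168.188.79.214 is 168.188.0.0/14 -> EDGE2
At EDGE2: longest match for 168.188.79.214 is 168.176.0.0/12 -> DIST2
At DIST2: longest match for 168.188.79.214 is 168.0.0.0/6 -> ACCESS
At ACCESS: longest match for 168.188.79.214 is 168.188.0.0/16 -> directly connected

BORDER > EDGE2 > DIST2 > ACCESS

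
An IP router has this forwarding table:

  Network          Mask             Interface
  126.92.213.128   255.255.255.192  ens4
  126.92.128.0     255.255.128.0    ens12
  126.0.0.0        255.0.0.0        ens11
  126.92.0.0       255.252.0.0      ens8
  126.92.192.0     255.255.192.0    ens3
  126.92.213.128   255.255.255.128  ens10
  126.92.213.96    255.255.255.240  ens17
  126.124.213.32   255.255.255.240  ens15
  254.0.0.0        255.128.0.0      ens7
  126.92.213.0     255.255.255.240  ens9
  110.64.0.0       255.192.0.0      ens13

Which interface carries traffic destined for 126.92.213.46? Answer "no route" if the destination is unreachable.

ens3

Routes whose prefix contains 126.92.213.46:
  126.0.0.0/8 (126.0.0.0 - 126.255.255.255) -> ens11
  126.92.0.0/14 (126.92.0.0 - 126.95.255.255) -> ens8
  126.92.128.0/17 (126.92.128.0 - 126.92.255.255) -> ens12
  126.92.192.0/18 (126.92.192.0 - 126.92.255.255) -> ens3
More-specific entries that do NOT match:
  126.92.213.96/28 (126.92.213.96 - 126.92.213.111) does not contain 126.92.213.46
  126.124.213.32/28 (126.124.213.32 - 126.124.213.47) does not contain 126.92.213.46
  126.92.213.0/28 (126.92.213.0 - 126.92.213.15) does not contain 126.92.213.46
  126.92.213.128/26 (126.92.213.128 - 126.92.213.191) does not contain 126.92.213.46
  126.92.213.128/25 (126.92.213.128 - 126.92.213.255) does not contain 126.92.213.46
Longest matching prefix is /18 -> interface ens3.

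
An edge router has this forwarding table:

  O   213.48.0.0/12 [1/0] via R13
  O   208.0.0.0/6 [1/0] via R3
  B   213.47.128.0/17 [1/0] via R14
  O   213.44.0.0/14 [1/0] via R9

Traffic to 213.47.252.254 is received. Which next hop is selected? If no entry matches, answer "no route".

R14

Routes whose prefix contains 213.47.252.254:
  213.44.0.0/14 (213.44.0.0 - 213.47.255.255) -> R9
  213.47.128.0/17 (213.47.128.0 - 213.47.255.255) -> R14
Longest matching prefix is /17 -> next hop R14.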